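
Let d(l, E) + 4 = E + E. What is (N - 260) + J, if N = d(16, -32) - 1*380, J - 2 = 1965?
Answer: 1259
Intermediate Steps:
J = 1967 (J = 2 + 1965 = 1967)
d(l, E) = -4 + 2*E (d(l, E) = -4 + (E + E) = -4 + 2*E)
N = -448 (N = (-4 + 2*(-32)) - 1*380 = (-4 - 64) - 380 = -68 - 380 = -448)
(N - 260) + J = (-448 - 260) + 1967 = -708 + 1967 = 1259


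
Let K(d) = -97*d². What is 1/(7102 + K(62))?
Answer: -1/365766 ≈ -2.7340e-6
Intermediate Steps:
1/(7102 + K(62)) = 1/(7102 - 97*62²) = 1/(7102 - 97*3844) = 1/(7102 - 372868) = 1/(-365766) = -1/365766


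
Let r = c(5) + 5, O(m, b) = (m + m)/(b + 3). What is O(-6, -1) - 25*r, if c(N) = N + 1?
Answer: -281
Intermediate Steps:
O(m, b) = 2*m/(3 + b) (O(m, b) = (2*m)/(3 + b) = 2*m/(3 + b))
c(N) = 1 + N
r = 11 (r = (1 + 5) + 5 = 6 + 5 = 11)
O(-6, -1) - 25*r = 2*(-6)/(3 - 1) - 25*11 = 2*(-6)/2 - 275 = 2*(-6)*(½) - 275 = -6 - 275 = -281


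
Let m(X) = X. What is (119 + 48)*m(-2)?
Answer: -334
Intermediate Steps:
(119 + 48)*m(-2) = (119 + 48)*(-2) = 167*(-2) = -334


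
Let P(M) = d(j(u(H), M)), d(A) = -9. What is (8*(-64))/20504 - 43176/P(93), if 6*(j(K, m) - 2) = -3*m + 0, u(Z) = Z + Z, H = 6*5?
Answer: 36886504/7689 ≈ 4797.3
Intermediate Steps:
H = 30
u(Z) = 2*Z
j(K, m) = 2 - m/2 (j(K, m) = 2 + (-3*m + 0)/6 = 2 + (-3*m)/6 = 2 - m/2)
P(M) = -9
(8*(-64))/20504 - 43176/P(93) = (8*(-64))/20504 - 43176/(-9) = -512*1/20504 - 43176*(-1/9) = -64/2563 + 14392/3 = 36886504/7689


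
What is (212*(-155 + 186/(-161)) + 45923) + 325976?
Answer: 54545847/161 ≈ 3.3879e+5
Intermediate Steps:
(212*(-155 + 186/(-161)) + 45923) + 325976 = (212*(-155 + 186*(-1/161)) + 45923) + 325976 = (212*(-155 - 186/161) + 45923) + 325976 = (212*(-25141/161) + 45923) + 325976 = (-5329892/161 + 45923) + 325976 = 2063711/161 + 325976 = 54545847/161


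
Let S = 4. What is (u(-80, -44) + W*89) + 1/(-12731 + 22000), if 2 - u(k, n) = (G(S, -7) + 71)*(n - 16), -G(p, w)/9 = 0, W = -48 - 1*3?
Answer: -2567512/9269 ≈ -277.00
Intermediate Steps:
W = -51 (W = -48 - 3 = -51)
G(p, w) = 0 (G(p, w) = -9*0 = 0)
u(k, n) = 1138 - 71*n (u(k, n) = 2 - (0 + 71)*(n - 16) = 2 - 71*(-16 + n) = 2 - (-1136 + 71*n) = 2 + (1136 - 71*n) = 1138 - 71*n)
(u(-80, -44) + W*89) + 1/(-12731 + 22000) = ((1138 - 71*(-44)) - 51*89) + 1/(-12731 + 22000) = ((1138 + 3124) - 4539) + 1/9269 = (4262 - 4539) + 1/9269 = -277 + 1/9269 = -2567512/9269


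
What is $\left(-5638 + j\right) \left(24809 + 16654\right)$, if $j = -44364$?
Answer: $-2073232926$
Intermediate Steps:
$\left(-5638 + j\right) \left(24809 + 16654\right) = \left(-5638 - 44364\right) \left(24809 + 16654\right) = \left(-50002\right) 41463 = -2073232926$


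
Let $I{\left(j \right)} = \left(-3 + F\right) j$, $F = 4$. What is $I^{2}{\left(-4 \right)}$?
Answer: $16$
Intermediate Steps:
$I{\left(j \right)} = j$ ($I{\left(j \right)} = \left(-3 + 4\right) j = 1 j = j$)
$I^{2}{\left(-4 \right)} = \left(-4\right)^{2} = 16$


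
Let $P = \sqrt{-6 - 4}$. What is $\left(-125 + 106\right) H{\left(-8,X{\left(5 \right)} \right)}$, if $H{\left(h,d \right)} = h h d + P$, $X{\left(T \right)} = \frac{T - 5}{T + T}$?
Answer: $- 19 i \sqrt{10} \approx - 60.083 i$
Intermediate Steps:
$X{\left(T \right)} = \frac{-5 + T}{2 T}$
$P = i \sqrt{10}$ ($P = \sqrt{-10} = i \sqrt{10} \approx 3.1623 i$)
$H{\left(h,d \right)} = i \sqrt{10} + d h^{2}$ ($H{\left(h,d \right)} = h h d + i \sqrt{10} = h^{2} d + i \sqrt{10} = d h^{2} + i \sqrt{10} = i \sqrt{10} + d h^{2}$)
$\left(-125 + 106\right) H{\left(-8,X{\left(5 \right)} \right)} = \left(-125 + 106\right) \left(i \sqrt{10} + \frac{-5 + 5}{2 \cdot 5} \left(-8\right)^{2}\right) = - 19 \left(i \sqrt{10} + \frac{1}{2} \cdot \frac{1}{5} \cdot 0 \cdot 64\right) = - 19 \left(i \sqrt{10} + 0 \cdot 64\right) = - 19 \left(i \sqrt{10} + 0\right) = - 19 i \sqrt{10}$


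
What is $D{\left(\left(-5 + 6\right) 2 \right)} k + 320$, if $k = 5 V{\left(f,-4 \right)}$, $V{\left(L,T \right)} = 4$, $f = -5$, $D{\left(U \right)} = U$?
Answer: $360$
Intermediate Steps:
$k = 20$ ($k = 5 \cdot 4 = 20$)
$D{\left(\left(-5 + 6\right) 2 \right)} k + 320 = \left(-5 + 6\right) 2 \cdot 20 + 320 = 1 \cdot 2 \cdot 20 + 320 = 2 \cdot 20 + 320 = 40 + 320 = 360$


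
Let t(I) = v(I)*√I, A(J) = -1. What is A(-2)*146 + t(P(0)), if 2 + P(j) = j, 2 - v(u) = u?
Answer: -146 + 4*I*√2 ≈ -146.0 + 5.6569*I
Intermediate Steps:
v(u) = 2 - u
P(j) = -2 + j
t(I) = √I*(2 - I) (t(I) = (2 - I)*√I = √I*(2 - I))
A(-2)*146 + t(P(0)) = -1*146 + √(-2 + 0)*(2 - (-2 + 0)) = -146 + √(-2)*(2 - 1*(-2)) = -146 + (I*√2)*(2 + 2) = -146 + (I*√2)*4 = -146 + 4*I*√2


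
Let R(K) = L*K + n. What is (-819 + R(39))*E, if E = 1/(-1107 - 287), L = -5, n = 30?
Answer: 12/17 ≈ 0.70588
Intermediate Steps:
R(K) = 30 - 5*K (R(K) = -5*K + 30 = 30 - 5*K)
E = -1/1394 (E = 1/(-1394) = -1/1394 ≈ -0.00071736)
(-819 + R(39))*E = (-819 + (30 - 5*39))*(-1/1394) = (-819 + (30 - 195))*(-1/1394) = (-819 - 165)*(-1/1394) = -984*(-1/1394) = 12/17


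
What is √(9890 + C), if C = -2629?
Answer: √7261 ≈ 85.212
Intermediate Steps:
√(9890 + C) = √(9890 - 2629) = √7261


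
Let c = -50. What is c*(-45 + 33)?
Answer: 600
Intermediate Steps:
c*(-45 + 33) = -50*(-45 + 33) = -50*(-12) = 600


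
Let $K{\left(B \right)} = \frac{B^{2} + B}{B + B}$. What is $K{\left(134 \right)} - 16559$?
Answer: $- \frac{32983}{2} \approx -16492.0$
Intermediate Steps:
$K{\left(B \right)} = \frac{B + B^{2}}{2 B}$
$K{\left(134 \right)} - 16559 = \left(\frac{1}{2} + \frac{1}{2} \cdot 134\right) - 16559 = \left(\frac{1}{2} + 67\right) - 16559 = \frac{135}{2} - 16559 = - \frac{32983}{2}$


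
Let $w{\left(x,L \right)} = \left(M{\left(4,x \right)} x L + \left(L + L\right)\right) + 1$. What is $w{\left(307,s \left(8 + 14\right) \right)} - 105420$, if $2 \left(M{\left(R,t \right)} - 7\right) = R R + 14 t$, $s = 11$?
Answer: $160667281$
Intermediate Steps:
$M{\left(R,t \right)} = 7 + \frac{R^{2}}{2} + 7 t$ ($M{\left(R,t \right)} = 7 + \frac{R R + 14 t}{2} = 7 + \frac{R^{2} + 14 t}{2} = 7 + \left(\frac{R^{2}}{2} + 7 t\right) = 7 + \frac{R^{2}}{2} + 7 t$)
$w{\left(x,L \right)} = 1 + 2 L + L x \left(15 + 7 x\right)$ ($w{\left(x,L \right)} = \left(\left(7 + \frac{4^{2}}{2} + 7 x\right) x L + \left(L + L\right)\right) + 1 = \left(\left(7 + \frac{1}{2} \cdot 16 + 7 x\right) x L + 2 L\right) + 1 = \left(\left(7 + 8 + 7 x\right) x L + 2 L\right) + 1 = \left(\left(15 + 7 x\right) x L + 2 L\right) + 1 = \left(x \left(15 + 7 x\right) L + 2 L\right) + 1 = \left(L x \left(15 + 7 x\right) + 2 L\right) + 1 = \left(2 L + L x \left(15 + 7 x\right)\right) + 1 = 1 + 2 L + L x \left(15 + 7 x\right)$)
$w{\left(307,s \left(8 + 14\right) \right)} - 105420 = \left(1 + 2 \cdot 11 \left(8 + 14\right) + 11 \left(8 + 14\right) 307 \left(15 + 7 \cdot 307\right)\right) - 105420 = \left(1 + 2 \cdot 11 \cdot 22 + 11 \cdot 22 \cdot 307 \left(15 + 2149\right)\right) - 105420 = \left(1 + 2 \cdot 242 + 242 \cdot 307 \cdot 2164\right) - 105420 = \left(1 + 484 + 160772216\right) - 105420 = 160772701 - 105420 = 160667281$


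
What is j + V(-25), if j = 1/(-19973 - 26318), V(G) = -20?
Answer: -925821/46291 ≈ -20.000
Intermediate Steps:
j = -1/46291 (j = 1/(-46291) = -1/46291 ≈ -2.1602e-5)
j + V(-25) = -1/46291 - 20 = -925821/46291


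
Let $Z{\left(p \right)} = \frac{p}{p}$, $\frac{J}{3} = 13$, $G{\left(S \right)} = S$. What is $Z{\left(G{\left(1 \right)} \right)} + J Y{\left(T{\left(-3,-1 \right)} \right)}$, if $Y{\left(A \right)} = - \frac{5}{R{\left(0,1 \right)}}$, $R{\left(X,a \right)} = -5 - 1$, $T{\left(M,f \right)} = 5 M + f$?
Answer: $\frac{67}{2} \approx 33.5$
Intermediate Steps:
$J = 39$ ($J = 3 \cdot 13 = 39$)
$T{\left(M,f \right)} = f + 5 M$
$Z{\left(p \right)} = 1$
$R{\left(X,a \right)} = -6$ ($R{\left(X,a \right)} = -5 - 1 = -6$)
$Y{\left(A \right)} = \frac{5}{6}$ ($Y{\left(A \right)} = - \frac{5}{-6} = \left(-5\right) \left(- \frac{1}{6}\right) = \frac{5}{6}$)
$Z{\left(G{\left(1 \right)} \right)} + J Y{\left(T{\left(-3,-1 \right)} \right)} = 1 + 39 \cdot \frac{5}{6} = 1 + \frac{65}{2} = \frac{67}{2}$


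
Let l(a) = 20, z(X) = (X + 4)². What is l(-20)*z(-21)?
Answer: 5780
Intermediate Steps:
z(X) = (4 + X)²
l(-20)*z(-21) = 20*(4 - 21)² = 20*(-17)² = 20*289 = 5780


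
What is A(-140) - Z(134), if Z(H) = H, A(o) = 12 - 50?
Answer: -172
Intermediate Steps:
A(o) = -38
A(-140) - Z(134) = -38 - 1*134 = -38 - 134 = -172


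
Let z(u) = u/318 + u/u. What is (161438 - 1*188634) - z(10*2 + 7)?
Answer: -2882891/106 ≈ -27197.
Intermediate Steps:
z(u) = 1 + u/318 (z(u) = u*(1/318) + 1 = u/318 + 1 = 1 + u/318)
(161438 - 1*188634) - z(10*2 + 7) = (161438 - 1*188634) - (1 + (10*2 + 7)/318) = (161438 - 188634) - (1 + (20 + 7)/318) = -27196 - (1 + (1/318)*27) = -27196 - (1 + 9/106) = -27196 - 1*115/106 = -27196 - 115/106 = -2882891/106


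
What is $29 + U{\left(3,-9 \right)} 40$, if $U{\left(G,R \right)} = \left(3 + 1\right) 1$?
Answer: $189$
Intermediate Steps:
$U{\left(G,R \right)} = 4$ ($U{\left(G,R \right)} = 4 \cdot 1 = 4$)
$29 + U{\left(3,-9 \right)} 40 = 29 + 4 \cdot 40 = 29 + 160 = 189$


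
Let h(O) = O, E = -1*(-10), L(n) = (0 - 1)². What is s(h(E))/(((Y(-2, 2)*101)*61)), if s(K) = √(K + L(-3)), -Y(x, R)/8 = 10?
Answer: -√11/492880 ≈ -6.7291e-6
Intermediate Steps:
Y(x, R) = -80 (Y(x, R) = -8*10 = -80)
L(n) = 1 (L(n) = (-1)² = 1)
E = 10
s(K) = √(1 + K) (s(K) = √(K + 1) = √(1 + K))
s(h(E))/(((Y(-2, 2)*101)*61)) = √(1 + 10)/((-80*101*61)) = √11/((-8080*61)) = √11/(-492880) = √11*(-1/492880) = -√11/492880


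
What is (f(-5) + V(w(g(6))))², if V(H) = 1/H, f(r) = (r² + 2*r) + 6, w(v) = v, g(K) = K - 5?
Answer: 484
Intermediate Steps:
g(K) = -5 + K
f(r) = 6 + r² + 2*r
V(H) = 1/H
(f(-5) + V(w(g(6))))² = ((6 + (-5)² + 2*(-5)) + 1/(-5 + 6))² = ((6 + 25 - 10) + 1/1)² = (21 + 1)² = 22² = 484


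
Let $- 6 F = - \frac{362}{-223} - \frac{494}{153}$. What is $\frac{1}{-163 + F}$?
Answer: $- \frac{102357}{16656803} \approx -0.0061451$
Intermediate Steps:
$F = \frac{27388}{102357}$ ($F = - \frac{- \frac{362}{-223} - \frac{494}{153}}{6} = - \frac{\left(-362\right) \left(- \frac{1}{223}\right) - \frac{494}{153}}{6} = - \frac{\frac{362}{223} - \frac{494}{153}}{6} = \left(- \frac{1}{6}\right) \left(- \frac{54776}{34119}\right) = \frac{27388}{102357} \approx 0.26757$)
$\frac{1}{-163 + F} = \frac{1}{-163 + \frac{27388}{102357}} = \frac{1}{- \frac{16656803}{102357}} = - \frac{102357}{16656803}$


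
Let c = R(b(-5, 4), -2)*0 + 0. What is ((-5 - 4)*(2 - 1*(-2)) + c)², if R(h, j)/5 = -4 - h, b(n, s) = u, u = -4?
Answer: 1296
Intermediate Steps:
b(n, s) = -4
R(h, j) = -20 - 5*h (R(h, j) = 5*(-4 - h) = -20 - 5*h)
c = 0 (c = (-20 - 5*(-4))*0 + 0 = (-20 + 20)*0 + 0 = 0*0 + 0 = 0 + 0 = 0)
((-5 - 4)*(2 - 1*(-2)) + c)² = ((-5 - 4)*(2 - 1*(-2)) + 0)² = (-9*(2 + 2) + 0)² = (-9*4 + 0)² = (-36 + 0)² = (-36)² = 1296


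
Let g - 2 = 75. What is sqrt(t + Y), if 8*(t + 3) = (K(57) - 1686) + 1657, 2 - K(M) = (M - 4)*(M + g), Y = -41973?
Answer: I*sqrt(685874)/4 ≈ 207.04*I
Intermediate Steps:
g = 77 (g = 2 + 75 = 77)
K(M) = 2 - (-4 + M)*(77 + M) (K(M) = 2 - (M - 4)*(M + 77) = 2 - (-4 + M)*(77 + M))
t = -7153/8 (t = -3 + (((310 - 1*57**2 - 73*57) - 1686) + 1657)/8 = -3 + (((310 - 1*3249 - 4161) - 1686) + 1657)/8 = -3 + (((310 - 3249 - 4161) - 1686) + 1657)/8 = -3 + ((-7100 - 1686) + 1657)/8 = -3 + (-8786 + 1657)/8 = -3 + (1/8)*(-7129) = -3 - 7129/8 = -7153/8 ≈ -894.13)
sqrt(t + Y) = sqrt(-7153/8 - 41973) = sqrt(-342937/8) = I*sqrt(685874)/4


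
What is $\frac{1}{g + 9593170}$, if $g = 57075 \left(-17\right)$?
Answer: $\frac{1}{8622895} \approx 1.1597 \cdot 10^{-7}$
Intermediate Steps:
$g = -970275$
$\frac{1}{g + 9593170} = \frac{1}{-970275 + 9593170} = \frac{1}{8622895}$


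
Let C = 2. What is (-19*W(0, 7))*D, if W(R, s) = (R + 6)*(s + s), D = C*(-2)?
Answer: 6384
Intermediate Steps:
D = -4 (D = 2*(-2) = -4)
W(R, s) = 2*s*(6 + R) (W(R, s) = (6 + R)*(2*s) = 2*s*(6 + R))
(-19*W(0, 7))*D = -38*7*(6 + 0)*(-4) = -38*7*6*(-4) = -19*84*(-4) = -1596*(-4) = 6384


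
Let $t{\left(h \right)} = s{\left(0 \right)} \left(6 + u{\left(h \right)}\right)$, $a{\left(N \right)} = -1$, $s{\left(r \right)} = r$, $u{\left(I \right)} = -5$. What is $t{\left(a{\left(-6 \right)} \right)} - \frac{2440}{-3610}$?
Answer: $\frac{244}{361} \approx 0.6759$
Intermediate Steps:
$t{\left(h \right)} = 0$ ($t{\left(h \right)} = 0 \left(6 - 5\right) = 0 \cdot 1 = 0$)
$t{\left(a{\left(-6 \right)} \right)} - \frac{2440}{-3610} = 0 - \frac{2440}{-3610} = 0 - 2440 \left(- \frac{1}{3610}\right) = 0 - - \frac{244}{361} = 0 + \frac{244}{361} = \frac{244}{361}$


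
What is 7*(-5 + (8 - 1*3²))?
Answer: -42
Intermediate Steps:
7*(-5 + (8 - 1*3²)) = 7*(-5 + (8 - 1*9)) = 7*(-5 + (8 - 9)) = 7*(-5 - 1) = 7*(-6) = -42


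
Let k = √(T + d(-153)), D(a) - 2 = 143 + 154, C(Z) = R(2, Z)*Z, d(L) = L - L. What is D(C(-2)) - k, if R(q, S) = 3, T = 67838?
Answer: 299 - √67838 ≈ 38.543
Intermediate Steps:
d(L) = 0
C(Z) = 3*Z
D(a) = 299 (D(a) = 2 + (143 + 154) = 2 + 297 = 299)
k = √67838 (k = √(67838 + 0) = √67838 ≈ 260.46)
D(C(-2)) - k = 299 - √67838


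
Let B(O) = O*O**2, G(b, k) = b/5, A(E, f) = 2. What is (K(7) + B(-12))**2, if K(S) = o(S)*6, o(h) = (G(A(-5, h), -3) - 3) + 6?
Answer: 72897444/25 ≈ 2.9159e+6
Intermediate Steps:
G(b, k) = b/5 (G(b, k) = b*(1/5) = b/5)
B(O) = O**3
o(h) = 17/5 (o(h) = ((1/5)*2 - 3) + 6 = (2/5 - 3) + 6 = -13/5 + 6 = 17/5)
K(S) = 102/5 (K(S) = (17/5)*6 = 102/5)
(K(7) + B(-12))**2 = (102/5 + (-12)**3)**2 = (102/5 - 1728)**2 = (-8538/5)**2 = 72897444/25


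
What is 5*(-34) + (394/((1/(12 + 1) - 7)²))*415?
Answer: 2625619/810 ≈ 3241.5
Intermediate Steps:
5*(-34) + (394/((1/(12 + 1) - 7)²))*415 = -170 + (394/((1/13 - 7)²))*415 = -170 + (394/((-90/13)²))*415 = -170 + (394/(8100/169))*415 = -170 + (394*(169/8100))*415 = -170 + (33293/4050)*415 = -170 + 2763319/810 = 2625619/810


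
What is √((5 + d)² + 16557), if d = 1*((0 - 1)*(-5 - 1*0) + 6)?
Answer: √16813 ≈ 129.67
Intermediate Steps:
d = 11 (d = 1*(-(-5 + 0) + 6) = 1*(-1*(-5) + 6) = 1*(5 + 6) = 1*11 = 11)
√((5 + d)² + 16557) = √((5 + 11)² + 16557) = √(16² + 16557) = √(256 + 16557) = √16813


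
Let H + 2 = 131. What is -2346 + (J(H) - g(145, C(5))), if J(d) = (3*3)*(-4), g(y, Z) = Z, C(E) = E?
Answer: -2387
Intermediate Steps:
H = 129 (H = -2 + 131 = 129)
J(d) = -36 (J(d) = 9*(-4) = -36)
-2346 + (J(H) - g(145, C(5))) = -2346 + (-36 - 1*5) = -2346 + (-36 - 5) = -2346 - 41 = -2387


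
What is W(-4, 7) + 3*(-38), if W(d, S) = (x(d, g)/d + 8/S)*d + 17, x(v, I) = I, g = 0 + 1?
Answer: -704/7 ≈ -100.57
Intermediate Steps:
g = 1
W(d, S) = 17 + d*(1/d + 8/S) (W(d, S) = (1/d + 8/S)*d + 17 = d*(1/d + 8/S) + 17 = 17 + d*(1/d + 8/S))
W(-4, 7) + 3*(-38) = (18 + 8*(-4)/7) + 3*(-38) = (18 + 8*(-4)*(⅐)) - 114 = (18 - 32/7) - 114 = 94/7 - 114 = -704/7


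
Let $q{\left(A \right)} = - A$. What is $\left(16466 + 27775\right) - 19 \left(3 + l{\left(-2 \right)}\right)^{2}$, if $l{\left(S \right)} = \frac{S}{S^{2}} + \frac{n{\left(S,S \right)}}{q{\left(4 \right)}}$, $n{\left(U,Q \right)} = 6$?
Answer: $44222$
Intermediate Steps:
$l{\left(S \right)} = - \frac{3}{2} + \frac{1}{S}$ ($l{\left(S \right)} = \frac{S}{S^{2}} + \frac{6}{\left(-1\right) 4} = \frac{S}{S^{2}} + \frac{6}{-4} = \frac{1}{S} + 6 \left(- \frac{1}{4}\right) = \frac{1}{S} - \frac{3}{2} = - \frac{3}{2} + \frac{1}{S}$)
$\left(16466 + 27775\right) - 19 \left(3 + l{\left(-2 \right)}\right)^{2} = \left(16466 + 27775\right) - 19 \left(3 - \left(\frac{3}{2} - \frac{1}{-2}\right)\right)^{2} = 44241 - 19 \left(3 - 2\right)^{2} = 44241 - 19 \cdot 1^{2} = 44241 - 19 = 44222$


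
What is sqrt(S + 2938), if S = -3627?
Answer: I*sqrt(689) ≈ 26.249*I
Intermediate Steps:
sqrt(S + 2938) = sqrt(-3627 + 2938) = sqrt(-689) = I*sqrt(689)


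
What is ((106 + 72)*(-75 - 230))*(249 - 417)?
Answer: 9120720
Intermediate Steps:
((106 + 72)*(-75 - 230))*(249 - 417) = (178*(-305))*(-168) = -54290*(-168) = 9120720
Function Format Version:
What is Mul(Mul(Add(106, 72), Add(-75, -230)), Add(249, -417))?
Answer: 9120720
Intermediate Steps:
Mul(Mul(Add(106, 72), Add(-75, -230)), Add(249, -417)) = Mul(Mul(178, -305), -168) = Mul(-54290, -168) = 9120720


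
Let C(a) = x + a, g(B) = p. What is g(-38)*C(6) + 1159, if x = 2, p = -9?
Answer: 1087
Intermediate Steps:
g(B) = -9
C(a) = 2 + a
g(-38)*C(6) + 1159 = -9*(2 + 6) + 1159 = -9*8 + 1159 = -72 + 1159 = 1087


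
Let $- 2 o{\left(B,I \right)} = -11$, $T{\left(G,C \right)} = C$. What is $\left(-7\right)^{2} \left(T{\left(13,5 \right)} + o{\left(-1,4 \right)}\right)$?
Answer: $\frac{1029}{2} \approx 514.5$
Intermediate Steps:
$o{\left(B,I \right)} = \frac{11}{2}$ ($o{\left(B,I \right)} = \left(- \frac{1}{2}\right) \left(-11\right) = \frac{11}{2}$)
$\left(-7\right)^{2} \left(T{\left(13,5 \right)} + o{\left(-1,4 \right)}\right) = \left(-7\right)^{2} \left(5 + \frac{11}{2}\right) = 49 \cdot \frac{21}{2} = \frac{1029}{2}$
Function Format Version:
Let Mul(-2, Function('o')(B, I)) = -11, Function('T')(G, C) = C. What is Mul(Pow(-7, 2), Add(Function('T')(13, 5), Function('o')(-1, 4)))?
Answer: Rational(1029, 2) ≈ 514.50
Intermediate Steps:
Function('o')(B, I) = Rational(11, 2) (Function('o')(B, I) = Mul(Rational(-1, 2), -11) = Rational(11, 2))
Mul(Pow(-7, 2), Add(Function('T')(13, 5), Function('o')(-1, 4))) = Mul(Pow(-7, 2), Add(5, Rational(11, 2))) = Mul(49, Rational(21, 2)) = Rational(1029, 2)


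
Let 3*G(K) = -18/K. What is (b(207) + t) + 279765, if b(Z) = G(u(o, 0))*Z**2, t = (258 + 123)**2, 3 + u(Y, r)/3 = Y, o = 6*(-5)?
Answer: 4702752/11 ≈ 4.2752e+5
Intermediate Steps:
o = -30
u(Y, r) = -9 + 3*Y
G(K) = -6/K (G(K) = (-18/K)/3 = -6/K)
t = 145161 (t = 381**2 = 145161)
b(Z) = 2*Z**2/33 (b(Z) = (-6/(-9 + 3*(-30)))*Z**2 = (-6/(-9 - 90))*Z**2 = (-6/(-99))*Z**2 = (-6*(-1/99))*Z**2 = 2*Z**2/33)
(b(207) + t) + 279765 = ((2/33)*207**2 + 145161) + 279765 = ((2/33)*42849 + 145161) + 279765 = (28566/11 + 145161) + 279765 = 1625337/11 + 279765 = 4702752/11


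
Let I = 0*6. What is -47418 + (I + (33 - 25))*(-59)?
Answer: -47890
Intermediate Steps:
I = 0
-47418 + (I + (33 - 25))*(-59) = -47418 + (0 + (33 - 25))*(-59) = -47418 + (0 + 8)*(-59) = -47418 + 8*(-59) = -47418 - 472 = -47890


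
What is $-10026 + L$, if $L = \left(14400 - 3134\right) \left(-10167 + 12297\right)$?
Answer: $23986554$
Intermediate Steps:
$L = 23996580$ ($L = 11266 \cdot 2130 = 23996580$)
$-10026 + L = -10026 + 23996580 = 23986554$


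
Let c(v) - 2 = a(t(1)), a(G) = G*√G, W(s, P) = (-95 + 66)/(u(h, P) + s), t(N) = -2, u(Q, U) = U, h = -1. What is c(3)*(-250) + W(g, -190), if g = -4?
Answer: -96971/194 + 500*I*√2 ≈ -499.85 + 707.11*I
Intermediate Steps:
W(s, P) = -29/(P + s) (W(s, P) = (-95 + 66)/(P + s) = -29/(P + s))
a(G) = G^(3/2)
c(v) = 2 - 2*I*√2 (c(v) = 2 + (-2)^(3/2) = 2 - 2*I*√2)
c(3)*(-250) + W(g, -190) = (2 - 2*I*√2)*(-250) - 29/(-190 - 4) = (-500 + 500*I*√2) - 29/(-194) = (-500 + 500*I*√2) - 29*(-1/194) = (-500 + 500*I*√2) + 29/194 = -96971/194 + 500*I*√2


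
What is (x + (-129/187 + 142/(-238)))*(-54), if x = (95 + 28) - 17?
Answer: -7401780/1309 ≈ -5654.5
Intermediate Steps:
x = 106 (x = 123 - 17 = 106)
(x + (-129/187 + 142/(-238)))*(-54) = (106 + (-129/187 + 142/(-238)))*(-54) = (106 + (-129*1/187 + 142*(-1/238)))*(-54) = (106 + (-129/187 - 71/119))*(-54) = (106 - 1684/1309)*(-54) = (137070/1309)*(-54) = -7401780/1309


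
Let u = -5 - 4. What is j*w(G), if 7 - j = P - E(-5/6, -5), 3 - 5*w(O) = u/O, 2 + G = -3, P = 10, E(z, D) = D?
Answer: -48/25 ≈ -1.9200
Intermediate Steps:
u = -9
G = -5 (G = -2 - 3 = -5)
w(O) = ⅗ + 9/(5*O) (w(O) = ⅗ - (-9)/(5*O) = ⅗ + 9/(5*O))
j = -8 (j = 7 - (10 - 1*(-5)) = 7 - (10 + 5) = 7 - 1*15 = 7 - 15 = -8)
j*w(G) = -24*(3 - 5)/(5*(-5)) = -24*(-1)*(-2)/(5*5) = -8*6/25 = -48/25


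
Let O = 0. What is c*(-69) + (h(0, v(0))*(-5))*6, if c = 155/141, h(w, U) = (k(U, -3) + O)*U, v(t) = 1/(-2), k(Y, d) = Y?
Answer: -7835/94 ≈ -83.351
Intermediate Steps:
v(t) = -½
h(w, U) = U² (h(w, U) = (U + 0)*U = U*U = U²)
c = 155/141 (c = 155*(1/141) = 155/141 ≈ 1.0993)
c*(-69) + (h(0, v(0))*(-5))*6 = (155/141)*(-69) + ((-½)²*(-5))*6 = -3565/47 + ((¼)*(-5))*6 = -3565/47 - 5/4*6 = -3565/47 - 15/2 = -7835/94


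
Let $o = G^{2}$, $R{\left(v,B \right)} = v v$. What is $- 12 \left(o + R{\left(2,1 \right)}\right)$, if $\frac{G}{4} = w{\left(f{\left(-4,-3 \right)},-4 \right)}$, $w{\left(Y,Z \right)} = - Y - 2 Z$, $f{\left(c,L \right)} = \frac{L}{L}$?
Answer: $-9456$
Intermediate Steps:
$f{\left(c,L \right)} = 1$
$R{\left(v,B \right)} = v^{2}$
$G = 28$ ($G = 4 \left(\left(-1\right) 1 - -8\right) = 4 \left(-1 + 8\right) = 4 \cdot 7 = 28$)
$o = 784$ ($o = 28^{2} = 784$)
$- 12 \left(o + R{\left(2,1 \right)}\right) = - 12 \left(784 + 2^{2}\right) = - 12 \left(784 + 4\right) = \left(-12\right) 788 = -9456$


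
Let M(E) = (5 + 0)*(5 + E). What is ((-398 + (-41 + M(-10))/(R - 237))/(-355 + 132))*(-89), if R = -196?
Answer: -15331852/96559 ≈ -158.78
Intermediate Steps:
M(E) = 25 + 5*E (M(E) = 5*(5 + E) = 25 + 5*E)
((-398 + (-41 + M(-10))/(R - 237))/(-355 + 132))*(-89) = ((-398 + (-41 + (25 + 5*(-10)))/(-196 - 237))/(-355 + 132))*(-89) = ((-398 + (-41 + (25 - 50))/(-433))/(-223))*(-89) = ((-398 + (-41 - 25)*(-1/433))*(-1/223))*(-89) = ((-398 - 66*(-1/433))*(-1/223))*(-89) = ((-398 + 66/433)*(-1/223))*(-89) = -172268/433*(-1/223)*(-89) = (172268/96559)*(-89) = -15331852/96559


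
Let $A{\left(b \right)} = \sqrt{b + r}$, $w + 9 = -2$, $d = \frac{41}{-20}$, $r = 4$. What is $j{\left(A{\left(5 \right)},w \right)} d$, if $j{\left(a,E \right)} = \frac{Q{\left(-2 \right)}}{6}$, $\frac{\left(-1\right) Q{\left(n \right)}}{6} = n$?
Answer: $- \frac{41}{10} \approx -4.1$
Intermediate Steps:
$d = - \frac{41}{20}$ ($d = 41 \left(- \frac{1}{20}\right) = - \frac{41}{20} \approx -2.05$)
$Q{\left(n \right)} = - 6 n$
$w = -11$ ($w = -9 - 2 = -11$)
$A{\left(b \right)} = \sqrt{4 + b}$ ($A{\left(b \right)} = \sqrt{b + 4} = \sqrt{4 + b}$)
$j{\left(a,E \right)} = 2$ ($j{\left(a,E \right)} = \frac{\left(-6\right) \left(-2\right)}{6} = 12 \cdot \frac{1}{6} = 2$)
$j{\left(A{\left(5 \right)},w \right)} d = 2 \left(- \frac{41}{20}\right) = - \frac{41}{10}$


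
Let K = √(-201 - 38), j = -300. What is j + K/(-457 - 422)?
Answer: -300 - I*√239/879 ≈ -300.0 - 0.017588*I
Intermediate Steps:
K = I*√239 (K = √(-239) = I*√239 ≈ 15.46*I)
j + K/(-457 - 422) = -300 + (I*√239)/(-457 - 422) = -300 + (I*√239)/(-879) = -300 + (I*√239)*(-1/879) = -300 - I*√239/879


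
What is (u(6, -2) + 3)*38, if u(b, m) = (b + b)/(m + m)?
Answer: 0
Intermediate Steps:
u(b, m) = b/m (u(b, m) = (2*b)/((2*m)) = (2*b)*(1/(2*m)) = b/m)
(u(6, -2) + 3)*38 = (6/(-2) + 3)*38 = (6*(-1/2) + 3)*38 = (-3 + 3)*38 = 0*38 = 0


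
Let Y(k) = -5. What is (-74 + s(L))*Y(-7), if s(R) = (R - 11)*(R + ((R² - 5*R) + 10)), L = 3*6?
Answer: -8800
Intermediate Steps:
L = 18
s(R) = (-11 + R)*(10 + R² - 4*R) (s(R) = (-11 + R)*(R + (10 + R² - 5*R)) = (-11 + R)*(10 + R² - 4*R))
(-74 + s(L))*Y(-7) = (-74 + (-110 + 18³ - 15*18² + 54*18))*(-5) = (-74 + (-110 + 5832 - 15*324 + 972))*(-5) = (-74 + (-110 + 5832 - 4860 + 972))*(-5) = (-74 + 1834)*(-5) = 1760*(-5) = -8800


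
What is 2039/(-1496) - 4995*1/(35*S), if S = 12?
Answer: -138815/10472 ≈ -13.256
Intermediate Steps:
2039/(-1496) - 4995*1/(35*S) = 2039/(-1496) - 4995/(-7*(-5)*12) = 2039*(-1/1496) - 4995/(35*12) = -2039/1496 - 4995/420 = -2039/1496 - 4995*1/420 = -2039/1496 - 333/28 = -138815/10472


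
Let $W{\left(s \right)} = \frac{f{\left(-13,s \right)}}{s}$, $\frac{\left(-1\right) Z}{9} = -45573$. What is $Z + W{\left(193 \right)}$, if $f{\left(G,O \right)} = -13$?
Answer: $\frac{79160288}{193} \approx 4.1016 \cdot 10^{5}$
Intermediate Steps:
$Z = 410157$ ($Z = \left(-9\right) \left(-45573\right) = 410157$)
$W{\left(s \right)} = - \frac{13}{s}$
$Z + W{\left(193 \right)} = 410157 - \frac{13}{193} = \frac{79160288}{193}$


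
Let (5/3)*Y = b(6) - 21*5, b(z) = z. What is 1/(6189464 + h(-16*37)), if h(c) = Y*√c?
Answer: 19342075/119717083425266 + 1485*I*√37/239434166850532 ≈ 1.6156e-7 + 3.7726e-11*I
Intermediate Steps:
Y = -297/5 (Y = 3*(6 - 21*5)/5 = 3*(6 - 105)/5 = (⅗)*(-99) = -297/5 ≈ -59.400)
h(c) = -297*√c/5
1/(6189464 + h(-16*37)) = 1/(6189464 - 297*4*I*√37/5) = 1/(6189464 - 1188*I*√37/5)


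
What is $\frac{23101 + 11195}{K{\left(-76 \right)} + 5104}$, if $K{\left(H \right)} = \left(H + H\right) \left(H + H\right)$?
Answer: $\frac{4287}{3526} \approx 1.2158$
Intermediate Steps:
$K{\left(H \right)} = 4 H^{2}$ ($K{\left(H \right)} = 2 H 2 H = 4 H^{2}$)
$\frac{23101 + 11195}{K{\left(-76 \right)} + 5104} = \frac{23101 + 11195}{4 \left(-76\right)^{2} + 5104} = \frac{34296}{4 \cdot 5776 + 5104} = \frac{34296}{23104 + 5104} = \frac{34296}{28208} = 34296 \cdot \frac{1}{28208} = \frac{4287}{3526}$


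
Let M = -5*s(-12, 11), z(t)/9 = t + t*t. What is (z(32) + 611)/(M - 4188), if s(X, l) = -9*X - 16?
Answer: -1445/664 ≈ -2.1762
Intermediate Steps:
s(X, l) = -16 - 9*X
z(t) = 9*t + 9*t**2 (z(t) = 9*(t + t*t) = 9*(t + t**2) = 9*t + 9*t**2)
M = -460 (M = -5*(-16 - 9*(-12)) = -5*(-16 + 108) = -5*92 = -460)
(z(32) + 611)/(M - 4188) = (9*32*(1 + 32) + 611)/(-460 - 4188) = (9*32*33 + 611)/(-4648) = (9504 + 611)*(-1/4648) = 10115*(-1/4648) = -1445/664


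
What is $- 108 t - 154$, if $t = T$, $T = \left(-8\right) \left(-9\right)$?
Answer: $-7930$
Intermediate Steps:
$T = 72$
$t = 72$
$- 108 t - 154 = \left(-108\right) 72 - 154 = -7776 - 154 = -7930$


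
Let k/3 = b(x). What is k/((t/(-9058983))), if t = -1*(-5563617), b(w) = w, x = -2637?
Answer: 23888538171/1854539 ≈ 12881.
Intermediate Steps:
t = 5563617
k = -7911 (k = 3*(-2637) = -7911)
k/((t/(-9058983))) = -7911/(5563617/(-9058983)) = -7911/(5563617*(-1/9058983)) = -7911/(-1854539/3019661) = -7911*(-3019661/1854539) = 23888538171/1854539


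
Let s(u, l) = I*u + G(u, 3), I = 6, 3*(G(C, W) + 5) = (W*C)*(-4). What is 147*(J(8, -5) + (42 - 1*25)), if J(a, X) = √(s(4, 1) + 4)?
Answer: 2499 + 147*√7 ≈ 2887.9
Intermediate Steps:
G(C, W) = -5 - 4*C*W/3 (G(C, W) = -5 + ((W*C)*(-4))/3 = -5 + ((C*W)*(-4))/3 = -5 + (-4*C*W)/3 = -5 - 4*C*W/3)
s(u, l) = -5 + 2*u (s(u, l) = 6*u + (-5 - 4/3*u*3) = 6*u + (-5 - 4*u) = -5 + 2*u)
J(a, X) = √7 (J(a, X) = √((-5 + 2*4) + 4) = √((-5 + 8) + 4) = √(3 + 4) = √7)
147*(J(8, -5) + (42 - 1*25)) = 147*(√7 + (42 - 1*25)) = 147*(√7 + (42 - 25)) = 147*(√7 + 17) = 147*(17 + √7) = 2499 + 147*√7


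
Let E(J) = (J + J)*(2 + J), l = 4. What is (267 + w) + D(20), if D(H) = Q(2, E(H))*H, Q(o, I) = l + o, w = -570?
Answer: -183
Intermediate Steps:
E(J) = 2*J*(2 + J) (E(J) = (2*J)*(2 + J) = 2*J*(2 + J))
Q(o, I) = 4 + o
D(H) = 6*H (D(H) = (4 + 2)*H = 6*H)
(267 + w) + D(20) = (267 - 570) + 6*20 = -303 + 120 = -183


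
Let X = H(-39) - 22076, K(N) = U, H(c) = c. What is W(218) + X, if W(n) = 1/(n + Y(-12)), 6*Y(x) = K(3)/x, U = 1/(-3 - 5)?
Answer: -2776957859/125569 ≈ -22115.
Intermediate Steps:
U = -1/8 (U = 1/(-8) = -1/8 ≈ -0.12500)
K(N) = -1/8
Y(x) = -1/(48*x) (Y(x) = (-1/(8*x))/6 = -1/(48*x))
W(n) = 1/(1/576 + n) (W(n) = 1/(n - 1/48/(-12)) = 1/(n - 1/48*(-1/12)) = 1/(n + 1/576) = 1/(1/576 + n))
X = -22115 (X = -39 - 22076 = -22115)
W(218) + X = 576/(1 + 576*218) - 22115 = 576/(1 + 125568) - 22115 = 576/125569 - 22115 = -2776957859/125569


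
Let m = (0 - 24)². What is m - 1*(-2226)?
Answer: 2802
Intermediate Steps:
m = 576 (m = (-24)² = 576)
m - 1*(-2226) = 576 - 1*(-2226) = 576 + 2226 = 2802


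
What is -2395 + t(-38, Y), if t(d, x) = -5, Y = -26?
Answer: -2400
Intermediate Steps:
-2395 + t(-38, Y) = -2395 - 5 = -2400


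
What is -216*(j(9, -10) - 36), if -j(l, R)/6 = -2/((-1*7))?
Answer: 57024/7 ≈ 8146.3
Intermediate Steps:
j(l, R) = -12/7 (j(l, R) = -(-12)/((-1*7)) = -(-12)/(-7) = -(-12)*(-1)/7 = -6*2/7 = -12/7)
-216*(j(9, -10) - 36) = -216*(-12/7 - 36) = -216*(-264/7) = 57024/7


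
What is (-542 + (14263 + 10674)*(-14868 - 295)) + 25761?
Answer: -378094512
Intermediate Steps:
(-542 + (14263 + 10674)*(-14868 - 295)) + 25761 = (-542 + 24937*(-15163)) + 25761 = (-542 - 378119731) + 25761 = -378120273 + 25761 = -378094512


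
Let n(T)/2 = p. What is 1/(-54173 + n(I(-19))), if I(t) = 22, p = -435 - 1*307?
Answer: -1/55657 ≈ -1.7967e-5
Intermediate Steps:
p = -742 (p = -435 - 307 = -742)
n(T) = -1484 (n(T) = 2*(-742) = -1484)
1/(-54173 + n(I(-19))) = 1/(-54173 - 1484) = 1/(-55657) = -1/55657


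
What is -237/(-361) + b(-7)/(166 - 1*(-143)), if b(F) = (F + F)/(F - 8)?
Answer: 1103549/1673235 ≈ 0.65953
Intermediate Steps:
b(F) = 2*F/(-8 + F) (b(F) = (2*F)/(-8 + F) = 2*F/(-8 + F))
-237/(-361) + b(-7)/(166 - 1*(-143)) = -237/(-361) + (2*(-7)/(-8 - 7))/(166 - 1*(-143)) = -237*(-1/361) + (2*(-7)/(-15))/(166 + 143) = 237/361 + (2*(-7)*(-1/15))/309 = 237/361 + (14/15)*(1/309) = 237/361 + 14/4635 = 1103549/1673235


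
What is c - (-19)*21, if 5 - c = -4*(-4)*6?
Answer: 308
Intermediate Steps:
c = -91 (c = 5 - (-4*(-4))*6 = 5 - 16*6 = 5 - 1*96 = 5 - 96 = -91)
c - (-19)*21 = -91 - (-19)*21 = -91 - 1*(-399) = -91 + 399 = 308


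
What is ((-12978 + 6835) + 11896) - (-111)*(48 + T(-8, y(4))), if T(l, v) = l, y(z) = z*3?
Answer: 10193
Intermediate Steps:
y(z) = 3*z
((-12978 + 6835) + 11896) - (-111)*(48 + T(-8, y(4))) = ((-12978 + 6835) + 11896) - (-111)*(48 - 8) = (-6143 + 11896) - (-111)*40 = 5753 - 1*(-4440) = 5753 + 4440 = 10193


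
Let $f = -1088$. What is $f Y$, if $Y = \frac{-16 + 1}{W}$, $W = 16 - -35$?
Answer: $320$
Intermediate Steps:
$W = 51$ ($W = 16 + 35 = 51$)
$Y = - \frac{5}{17}$ ($Y = \frac{-16 + 1}{51} = \left(-15\right) \frac{1}{51} = - \frac{5}{17} \approx -0.29412$)
$f Y = \left(-1088\right) \left(- \frac{5}{17}\right) = 320$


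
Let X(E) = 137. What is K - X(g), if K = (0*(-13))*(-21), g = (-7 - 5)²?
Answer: -137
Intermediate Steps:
g = 144 (g = (-12)² = 144)
K = 0 (K = 0*(-21) = 0)
K - X(g) = 0 - 1*137 = 0 - 137 = -137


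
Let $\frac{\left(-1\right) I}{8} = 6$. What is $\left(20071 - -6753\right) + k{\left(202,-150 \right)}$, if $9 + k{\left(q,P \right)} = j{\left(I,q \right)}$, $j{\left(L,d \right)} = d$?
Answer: $27017$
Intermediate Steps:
$I = -48$ ($I = \left(-8\right) 6 = -48$)
$k{\left(q,P \right)} = -9 + q$
$\left(20071 - -6753\right) + k{\left(202,-150 \right)} = \left(20071 - -6753\right) + \left(-9 + 202\right) = \left(20071 + 6753\right) + 193 = 26824 + 193 = 27017$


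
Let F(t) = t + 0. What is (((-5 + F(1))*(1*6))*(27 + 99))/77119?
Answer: -432/11017 ≈ -0.039212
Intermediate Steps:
F(t) = t
(((-5 + F(1))*(1*6))*(27 + 99))/77119 = (((-5 + 1)*(1*6))*(27 + 99))/77119 = (-4*6*126)*(1/77119) = -24*126*(1/77119) = -3024*1/77119 = -432/11017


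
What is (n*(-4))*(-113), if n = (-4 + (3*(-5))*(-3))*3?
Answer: 55596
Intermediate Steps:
n = 123 (n = (-4 - 15*(-3))*3 = (-4 + 45)*3 = 41*3 = 123)
(n*(-4))*(-113) = (123*(-4))*(-113) = -492*(-113) = 55596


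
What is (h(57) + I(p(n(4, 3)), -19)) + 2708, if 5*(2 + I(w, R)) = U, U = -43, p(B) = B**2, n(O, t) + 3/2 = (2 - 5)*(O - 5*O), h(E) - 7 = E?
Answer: 13807/5 ≈ 2761.4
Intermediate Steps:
h(E) = 7 + E
n(O, t) = -3/2 + 12*O (n(O, t) = -3/2 + (2 - 5)*(O - 5*O) = -3/2 - (-12)*O = -3/2 + 12*O)
I(w, R) = -53/5 (I(w, R) = -2 + (1/5)*(-43) = -2 - 43/5 = -53/5)
(h(57) + I(p(n(4, 3)), -19)) + 2708 = ((7 + 57) - 53/5) + 2708 = (64 - 53/5) + 2708 = 267/5 + 2708 = 13807/5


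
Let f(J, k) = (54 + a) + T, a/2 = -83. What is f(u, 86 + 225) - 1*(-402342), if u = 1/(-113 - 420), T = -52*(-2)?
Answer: 402334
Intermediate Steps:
a = -166 (a = 2*(-83) = -166)
T = 104
u = -1/533 (u = 1/(-533) = -1/533 ≈ -0.0018762)
f(J, k) = -8 (f(J, k) = (54 - 166) + 104 = -112 + 104 = -8)
f(u, 86 + 225) - 1*(-402342) = -8 - 1*(-402342) = -8 + 402342 = 402334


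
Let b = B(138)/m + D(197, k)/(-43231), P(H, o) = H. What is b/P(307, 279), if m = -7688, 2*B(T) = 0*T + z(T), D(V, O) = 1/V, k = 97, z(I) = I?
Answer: -587646671/20100796085512 ≈ -2.9235e-5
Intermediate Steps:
B(T) = T/2 (B(T) = (0*T + T)/2 = (0 + T)/2 = T/2)
b = -587646671/65474905816 (b = ((1/2)*138)/(-7688) + 1/(197*(-43231)) = 69*(-1/7688) + (1/197)*(-1/43231) = -69/7688 - 1/8516507 = -587646671/65474905816 ≈ -0.0089751)
b/P(307, 279) = -587646671/65474905816/307 = -587646671/65474905816*1/307 = -587646671/20100796085512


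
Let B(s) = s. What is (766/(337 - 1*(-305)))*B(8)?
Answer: 3064/321 ≈ 9.5452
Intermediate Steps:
(766/(337 - 1*(-305)))*B(8) = (766/(337 - 1*(-305)))*8 = (766/(337 + 305))*8 = (766/642)*8 = (766*(1/642))*8 = (383/321)*8 = 3064/321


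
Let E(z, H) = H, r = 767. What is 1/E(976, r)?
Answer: 1/767 ≈ 0.0013038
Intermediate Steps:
1/E(976, r) = 1/767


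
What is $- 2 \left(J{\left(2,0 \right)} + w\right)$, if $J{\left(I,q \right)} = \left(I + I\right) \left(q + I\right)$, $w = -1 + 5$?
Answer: $-24$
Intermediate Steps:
$w = 4$
$J{\left(I,q \right)} = 2 I \left(I + q\right)$
$- 2 \left(J{\left(2,0 \right)} + w\right) = - 2 \left(2 \cdot 2 \left(2 + 0\right) + 4\right) = - 2 \left(2 \cdot 2 \cdot 2 + 4\right) = - 2 \left(8 + 4\right) = \left(-2\right) 12 = -24$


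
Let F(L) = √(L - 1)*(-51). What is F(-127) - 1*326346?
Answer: -326346 - 408*I*√2 ≈ -3.2635e+5 - 577.0*I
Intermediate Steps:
F(L) = -51*√(-1 + L) (F(L) = √(-1 + L)*(-51) = -51*√(-1 + L))
F(-127) - 1*326346 = -51*√(-1 - 127) - 1*326346 = -408*I*√2 - 326346 = -326346 - 408*I*√2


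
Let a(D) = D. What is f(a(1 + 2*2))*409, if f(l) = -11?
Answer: -4499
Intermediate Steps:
f(a(1 + 2*2))*409 = -11*409 = -4499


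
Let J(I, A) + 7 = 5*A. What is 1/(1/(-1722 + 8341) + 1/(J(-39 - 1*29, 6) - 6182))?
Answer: -40766421/460 ≈ -88623.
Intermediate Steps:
J(I, A) = -7 + 5*A
1/(1/(-1722 + 8341) + 1/(J(-39 - 1*29, 6) - 6182)) = 1/(1/(-1722 + 8341) + 1/((-7 + 5*6) - 6182)) = 1/(1/6619 + 1/((-7 + 30) - 6182)) = 1/(1/6619 + 1/(23 - 6182)) = 1/(1/6619 + 1/(-6159)) = 1/(1/6619 - 1/6159) = 1/(-460/40766421) = -40766421/460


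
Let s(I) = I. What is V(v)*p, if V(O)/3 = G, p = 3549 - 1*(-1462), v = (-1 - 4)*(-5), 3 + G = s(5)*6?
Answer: 405891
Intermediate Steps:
G = 27 (G = -3 + 5*6 = -3 + 30 = 27)
v = 25 (v = -5*(-5) = 25)
p = 5011 (p = 3549 + 1462 = 5011)
V(O) = 81 (V(O) = 3*27 = 81)
V(v)*p = 81*5011 = 405891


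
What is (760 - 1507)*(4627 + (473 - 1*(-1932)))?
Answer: -5252904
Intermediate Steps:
(760 - 1507)*(4627 + (473 - 1*(-1932))) = -747*(4627 + (473 + 1932)) = -747*(4627 + 2405) = -747*7032 = -5252904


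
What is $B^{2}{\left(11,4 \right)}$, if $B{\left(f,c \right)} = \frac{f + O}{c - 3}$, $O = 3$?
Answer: $196$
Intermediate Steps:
$B{\left(f,c \right)} = \frac{3 + f}{-3 + c}$ ($B{\left(f,c \right)} = \frac{f + 3}{c - 3} = \frac{3 + f}{-3 + c}$)
$B^{2}{\left(11,4 \right)} = \left(\frac{3 + 11}{-3 + 4}\right)^{2} = \left(1^{-1} \cdot 14\right)^{2} = \left(1 \cdot 14\right)^{2} = 14^{2} = 196$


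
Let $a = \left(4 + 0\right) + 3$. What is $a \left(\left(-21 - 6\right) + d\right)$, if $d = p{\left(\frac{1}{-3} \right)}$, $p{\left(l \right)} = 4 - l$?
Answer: $- \frac{476}{3} \approx -158.67$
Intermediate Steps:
$d = \frac{13}{3}$ ($d = 4 - \frac{1}{-3} = 4 - - \frac{1}{3} = 4 + \frac{1}{3} = \frac{13}{3} \approx 4.3333$)
$a = 7$ ($a = 4 + 3 = 7$)
$a \left(\left(-21 - 6\right) + d\right) = 7 \left(\left(-21 - 6\right) + \frac{13}{3}\right) = 7 \left(-27 + \frac{13}{3}\right) = 7 \left(- \frac{68}{3}\right) = - \frac{476}{3}$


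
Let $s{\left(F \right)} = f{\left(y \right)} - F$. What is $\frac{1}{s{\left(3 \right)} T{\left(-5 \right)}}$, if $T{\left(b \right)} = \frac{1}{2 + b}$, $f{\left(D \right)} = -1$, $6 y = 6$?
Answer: $\frac{3}{4} \approx 0.75$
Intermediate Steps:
$y = 1$ ($y = \frac{1}{6} \cdot 6 = 1$)
$s{\left(F \right)} = -1 - F$
$\frac{1}{s{\left(3 \right)} T{\left(-5 \right)}} = \frac{1}{\left(-1 - 3\right) \frac{1}{2 - 5}} = \frac{1}{\left(-1 - 3\right) \frac{1}{-3}} = \frac{1}{\left(-4\right) \left(- \frac{1}{3}\right)} = \frac{1}{\frac{4}{3}} = \frac{3}{4}$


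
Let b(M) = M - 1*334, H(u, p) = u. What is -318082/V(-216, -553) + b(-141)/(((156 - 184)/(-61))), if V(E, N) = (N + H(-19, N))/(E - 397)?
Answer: -1369033287/4004 ≈ -3.4192e+5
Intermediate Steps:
V(E, N) = (-19 + N)/(-397 + E) (V(E, N) = (N - 19)/(E - 397) = (-19 + N)/(-397 + E))
b(M) = -334 + M (b(M) = M - 334 = -334 + M)
-318082/V(-216, -553) + b(-141)/(((156 - 184)/(-61))) = -318082*(-397 - 216)/(-19 - 553) + (-334 - 141)/(((156 - 184)/(-61))) = -318082/(-572/(-613)) - 475/((-1/61*(-28))) = -318082/((-1/613*(-572))) - 475/28/61 = -318082/572/613 - 475*61/28 = -318082*613/572 - 28975/28 = -97492133/286 - 28975/28 = -1369033287/4004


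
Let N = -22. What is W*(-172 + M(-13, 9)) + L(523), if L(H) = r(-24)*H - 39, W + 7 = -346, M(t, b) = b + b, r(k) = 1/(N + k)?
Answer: 2498335/46 ≈ 54312.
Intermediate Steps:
r(k) = 1/(-22 + k)
M(t, b) = 2*b
W = -353 (W = -7 - 346 = -353)
L(H) = -39 - H/46 (L(H) = H/(-22 - 24) - 39 = H/(-46) - 39 = -H/46 - 39 = -39 - H/46)
W*(-172 + M(-13, 9)) + L(523) = -353*(-172 + 2*9) + (-39 - 1/46*523) = -353*(-172 + 18) + (-39 - 523/46) = -353*(-154) - 2317/46 = 54362 - 2317/46 = 2498335/46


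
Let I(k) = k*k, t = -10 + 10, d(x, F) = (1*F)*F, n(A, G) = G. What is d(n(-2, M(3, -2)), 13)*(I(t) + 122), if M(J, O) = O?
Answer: 20618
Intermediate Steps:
d(x, F) = F**2 (d(x, F) = F*F = F**2)
t = 0
I(k) = k**2
d(n(-2, M(3, -2)), 13)*(I(t) + 122) = 13**2*(0**2 + 122) = 169*(0 + 122) = 169*122 = 20618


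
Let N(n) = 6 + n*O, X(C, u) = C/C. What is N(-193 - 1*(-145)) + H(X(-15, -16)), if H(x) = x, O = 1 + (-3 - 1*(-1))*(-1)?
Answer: -137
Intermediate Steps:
X(C, u) = 1
O = 3 (O = 1 + (-3 + 1)*(-1) = 1 - 2*(-1) = 1 + 2 = 3)
N(n) = 6 + 3*n (N(n) = 6 + n*3 = 6 + 3*n)
N(-193 - 1*(-145)) + H(X(-15, -16)) = (6 + 3*(-193 - 1*(-145))) + 1 = (6 + 3*(-193 + 145)) + 1 = (6 + 3*(-48)) + 1 = (6 - 144) + 1 = -138 + 1 = -137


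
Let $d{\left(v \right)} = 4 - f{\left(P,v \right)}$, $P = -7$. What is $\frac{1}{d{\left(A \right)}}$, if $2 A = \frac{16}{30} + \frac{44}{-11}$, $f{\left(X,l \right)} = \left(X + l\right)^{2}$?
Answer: $- \frac{225}{16261} \approx -0.013837$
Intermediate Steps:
$A = - \frac{26}{15}$ ($A = \frac{\frac{16}{30} + \frac{44}{-11}}{2} = \frac{16 \cdot \frac{1}{30} + 44 \left(- \frac{1}{11}\right)}{2} = \frac{\frac{8}{15} - 4}{2} = \frac{1}{2} \left(- \frac{52}{15}\right) = - \frac{26}{15} \approx -1.7333$)
$d{\left(v \right)} = 4 - \left(-7 + v\right)^{2}$
$\frac{1}{d{\left(A \right)}} = \frac{1}{4 - \left(-7 - \frac{26}{15}\right)^{2}} = \frac{1}{4 - \left(- \frac{131}{15}\right)^{2}} = \frac{1}{4 - \frac{17161}{225}} = \frac{1}{- \frac{16261}{225}} = - \frac{225}{16261}$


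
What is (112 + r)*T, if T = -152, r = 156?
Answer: -40736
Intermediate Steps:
(112 + r)*T = (112 + 156)*(-152) = 268*(-152) = -40736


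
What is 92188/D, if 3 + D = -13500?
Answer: -92188/13503 ≈ -6.8272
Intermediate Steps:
D = -13503 (D = -3 - 13500 = -13503)
92188/D = 92188/(-13503) = 92188*(-1/13503) = -92188/13503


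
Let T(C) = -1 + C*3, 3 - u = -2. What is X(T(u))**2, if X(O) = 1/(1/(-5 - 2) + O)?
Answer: 49/9409 ≈ 0.0052078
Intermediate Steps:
u = 5 (u = 3 - 1*(-2) = 3 + 2 = 5)
T(C) = -1 + 3*C
X(O) = 1/(-1/7 + O) (X(O) = 1/(1/(-7) + O) = 1/(-1/7 + O))
X(T(u))**2 = (7/(-1 + 7*(-1 + 3*5)))**2 = (7/(-1 + 7*(-1 + 15)))**2 = (7/(-1 + 7*14))**2 = (7/(-1 + 98))**2 = (7/97)**2 = 49/9409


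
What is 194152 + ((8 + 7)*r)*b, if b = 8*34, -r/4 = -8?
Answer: 324712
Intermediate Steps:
r = 32 (r = -4*(-8) = 32)
b = 272
194152 + ((8 + 7)*r)*b = 194152 + ((8 + 7)*32)*272 = 194152 + (15*32)*272 = 194152 + 480*272 = 194152 + 130560 = 324712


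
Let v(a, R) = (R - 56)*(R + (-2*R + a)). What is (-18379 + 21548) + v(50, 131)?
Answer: -2906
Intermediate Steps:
v(a, R) = (-56 + R)*(a - R) (v(a, R) = (-56 + R)*(R + (a - 2*R)) = (-56 + R)*(a - R))
(-18379 + 21548) + v(50, 131) = (-18379 + 21548) + (-1*131**2 - 56*50 + 56*131 + 131*50) = 3169 + (-1*17161 - 2800 + 7336 + 6550) = 3169 + (-17161 - 2800 + 7336 + 6550) = 3169 - 6075 = -2906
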